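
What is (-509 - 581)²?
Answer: 1188100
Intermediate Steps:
(-509 - 581)² = (-1090)² = 1188100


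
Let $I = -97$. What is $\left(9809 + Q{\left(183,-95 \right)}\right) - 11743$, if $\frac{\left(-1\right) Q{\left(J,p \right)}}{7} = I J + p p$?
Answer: $59148$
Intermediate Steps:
$Q{\left(J,p \right)} = - 7 p^{2} + 679 J$ ($Q{\left(J,p \right)} = - 7 \left(- 97 J + p p\right) = - 7 \left(- 97 J + p^{2}\right) = - 7 \left(p^{2} - 97 J\right) = - 7 p^{2} + 679 J$)
$\left(9809 + Q{\left(183,-95 \right)}\right) - 11743 = \left(9809 + \left(- 7 \left(-95\right)^{2} + 679 \cdot 183\right)\right) - 11743 = \left(9809 + \left(\left(-7\right) 9025 + 124257\right)\right) - 11743 = \left(9809 + \left(-63175 + 124257\right)\right) - 11743 = \left(9809 + 61082\right) - 11743 = 70891 - 11743 = 59148$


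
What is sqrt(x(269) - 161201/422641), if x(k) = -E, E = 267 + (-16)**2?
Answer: 2*I*sqrt(23372305533651)/422641 ≈ 22.878*I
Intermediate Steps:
E = 523 (E = 267 + 256 = 523)
x(k) = -523 (x(k) = -1*523 = -523)
sqrt(x(269) - 161201/422641) = sqrt(-523 - 161201/422641) = sqrt(-221202444/422641) = 2*I*sqrt(23372305533651)/422641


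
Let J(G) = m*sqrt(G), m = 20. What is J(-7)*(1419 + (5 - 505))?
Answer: 18380*I*sqrt(7) ≈ 48629.0*I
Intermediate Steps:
J(G) = 20*sqrt(G)
J(-7)*(1419 + (5 - 505)) = (20*sqrt(-7))*(1419 + (5 - 505)) = (20*(I*sqrt(7)))*(1419 - 500) = (20*I*sqrt(7))*919 = 18380*I*sqrt(7)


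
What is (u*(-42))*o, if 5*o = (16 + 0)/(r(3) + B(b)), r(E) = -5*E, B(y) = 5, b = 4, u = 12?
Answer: 4032/25 ≈ 161.28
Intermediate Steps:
o = -8/25 (o = ((16 + 0)/(-5*3 + 5))/5 = (16/(-15 + 5))/5 = (16/(-10))/5 = (16*(-⅒))/5 = (⅕)*(-8/5) = -8/25 ≈ -0.32000)
(u*(-42))*o = (12*(-42))*(-8/25) = -504*(-8/25) = 4032/25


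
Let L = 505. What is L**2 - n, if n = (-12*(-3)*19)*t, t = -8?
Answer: 260497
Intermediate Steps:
n = -5472 (n = (-12*(-3)*19)*(-8) = (36*19)*(-8) = 684*(-8) = -5472)
L**2 - n = 505**2 - 1*(-5472) = 255025 + 5472 = 260497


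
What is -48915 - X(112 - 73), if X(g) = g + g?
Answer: -48993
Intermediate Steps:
X(g) = 2*g
-48915 - X(112 - 73) = -48915 - 2*(112 - 73) = -48915 - 2*39 = -48915 - 1*78 = -48915 - 78 = -48993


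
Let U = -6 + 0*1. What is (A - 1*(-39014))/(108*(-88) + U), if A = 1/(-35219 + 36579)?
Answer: -17686347/4311200 ≈ -4.1024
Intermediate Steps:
U = -6 (U = -6 + 0 = -6)
A = 1/1360 ≈ 0.00073529
(A - 1*(-39014))/(108*(-88) + U) = (1/1360 - 1*(-39014))/(108*(-88) - 6) = (1/1360 + 39014)/(-9504 - 6) = (53059041/1360)/(-9510) = (53059041/1360)*(-1/9510) = -17686347/4311200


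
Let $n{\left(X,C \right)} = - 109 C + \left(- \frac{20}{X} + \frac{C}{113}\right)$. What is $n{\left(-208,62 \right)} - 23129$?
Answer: $- \frac{175612223}{5876} \approx -29886.0$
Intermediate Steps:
$n{\left(X,C \right)} = - \frac{20}{X} - \frac{12316 C}{113}$ ($n{\left(X,C \right)} = - 109 C + \left(- \frac{20}{X} + C \frac{1}{113}\right) = - 109 C + \left(- \frac{20}{X} + \frac{C}{113}\right) = - \frac{20}{X} - \frac{12316 C}{113}$)
$n{\left(-208,62 \right)} - 23129 = \left(- \frac{20}{-208} - \frac{763592}{113}\right) - 23129 = \left(\left(-20\right) \left(- \frac{1}{208}\right) - \frac{763592}{113}\right) - 23129 = \left(\frac{5}{52} - \frac{763592}{113}\right) - 23129 = - \frac{39706219}{5876} - 23129 = - \frac{175612223}{5876}$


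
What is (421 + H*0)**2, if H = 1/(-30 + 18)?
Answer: 177241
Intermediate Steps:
H = -1/12 (H = 1/(-12) = -1/12 ≈ -0.083333)
(421 + H*0)**2 = (421 - 1/12*0)**2 = (421 + 0)**2 = 421**2 = 177241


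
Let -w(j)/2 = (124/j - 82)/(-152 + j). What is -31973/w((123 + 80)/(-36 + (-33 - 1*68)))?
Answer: 136476143013/9215716 ≈ 14809.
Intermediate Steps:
w(j) = -2*(-82 + 124/j)/(-152 + j) (w(j) = -2*(124/j - 82)/(-152 + j) = -2*(-82 + 124/j)/(-152 + j))
-31973/w((123 + 80)/(-36 + (-33 - 1*68))) = -31973*(-152 + (123 + 80)/(-36 + (-33 - 1*68)))*(123 + 80)/(4*(-62 + 41*((123 + 80)/(-36 + (-33 - 1*68))))*(-36 + (-33 - 1*68))) = -31973*203*(-152 + 203/(-36 + (-33 - 68)))/(4*(-62 + 41*(203/(-36 + (-33 - 68))))*(-36 + (-33 - 68))) = -31973*203*(-152 + 203/(-36 - 101))/(4*(-62 + 41*(203/(-36 - 101)))*(-36 - 101)) = -31973*(-203*(-152 + 203/(-137))/(548*(-62 + 41*(203/(-137))))) = -31973*(-203*(-152 + 203*(-1/137))/(548*(-62 + 41*(203*(-1/137))))) = -31973*(-203*(-152 - 203/137)/(548*(-62 + 41*(-203/137)))) = -31973*4268481/(75076*(-62 - 8323/137)) = -31973/(4*(-137/203)*(-137/21027)*(-16817/137)) = -31973/(-9215716/4268481) = -31973*(-4268481/9215716) = 136476143013/9215716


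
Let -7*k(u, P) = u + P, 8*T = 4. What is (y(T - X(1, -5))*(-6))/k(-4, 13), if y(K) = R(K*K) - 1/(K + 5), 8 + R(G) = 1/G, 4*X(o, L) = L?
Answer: -20696/567 ≈ -36.501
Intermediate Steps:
T = 1/2 (T = (1/8)*4 = 1/2 ≈ 0.50000)
X(o, L) = L/4
k(u, P) = -P/7 - u/7 (k(u, P) = -(u + P)/7 = -(P + u)/7 = -P/7 - u/7)
R(G) = -8 + 1/G
y(K) = -8 + K**(-2) - 1/(5 + K) (y(K) = (-8 + 1/(K*K)) - 1/(K + 5) = (-8 + 1/(K**2)) - 1/(5 + K) = (-8 + K**(-2)) - 1/(5 + K) = -8 + K**(-2) - 1/(5 + K))
(y(T - X(1, -5))*(-6))/k(-4, 13) = (((5 + (1/2 - (-5)/4) - 41*(1/2 - (-5)/4)**2 - 8*(1/2 - (-5)/4)**3)/((1/2 - (-5)/4)**2*(5 + (1/2 - (-5)/4))))*(-6))/(-1/7*13 - 1/7*(-4)) = (((5 + (1/2 - 1*(-5/4)) - 41*(1/2 - 1*(-5/4))**2 - 8*(1/2 - 1*(-5/4))**3)/((1/2 - 1*(-5/4))**2*(5 + (1/2 - 1*(-5/4)))))*(-6))/(-13/7 + 4/7) = (((5 + (1/2 + 5/4) - 41*(1/2 + 5/4)**2 - 8*(1/2 + 5/4)**3)/((1/2 + 5/4)**2*(5 + (1/2 + 5/4))))*(-6))/(-9/7) = (((5 + 7/4 - 41*(7/4)**2 - 8*(7/4)**3)/((7/4)**2*(5 + 7/4)))*(-6))*(-7/9) = ((16*(5 + 7/4 - 41*49/16 - 8*343/64)/(49*(27/4)))*(-6))*(-7/9) = (((16/49)*(4/27)*(5 + 7/4 - 2009/16 - 343/8))*(-6))*(-7/9) = (((16/49)*(4/27)*(-2587/16))*(-6))*(-7/9) = -10348/1323*(-6)*(-7/9) = (20696/441)*(-7/9) = -20696/567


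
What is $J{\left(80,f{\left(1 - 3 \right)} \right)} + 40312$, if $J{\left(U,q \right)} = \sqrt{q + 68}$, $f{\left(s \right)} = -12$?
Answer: $40312 + 2 \sqrt{14} \approx 40320.0$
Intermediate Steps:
$J{\left(U,q \right)} = \sqrt{68 + q}$
$J{\left(80,f{\left(1 - 3 \right)} \right)} + 40312 = \sqrt{68 - 12} + 40312 = \sqrt{56} + 40312 = 2 \sqrt{14} + 40312 = 40312 + 2 \sqrt{14}$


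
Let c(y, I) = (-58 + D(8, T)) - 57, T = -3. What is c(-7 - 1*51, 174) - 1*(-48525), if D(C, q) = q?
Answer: 48407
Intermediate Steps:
c(y, I) = -118 (c(y, I) = (-58 - 3) - 57 = -61 - 57 = -118)
c(-7 - 1*51, 174) - 1*(-48525) = -118 - 1*(-48525) = -118 + 48525 = 48407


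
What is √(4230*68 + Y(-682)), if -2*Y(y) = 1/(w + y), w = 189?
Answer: √279642458426/986 ≈ 536.32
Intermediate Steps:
Y(y) = -1/(2*(189 + y))
√(4230*68 + Y(-682)) = √(4230*68 - 1/(378 + 2*(-682))) = √(287640 - 1/(378 - 1364)) = √(287640 - 1/(-986)) = √(287640 - 1*(-1/986)) = √(287640 + 1/986) = √(283613041/986) = √279642458426/986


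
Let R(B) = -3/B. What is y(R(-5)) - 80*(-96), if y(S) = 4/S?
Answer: 23060/3 ≈ 7686.7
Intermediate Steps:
y(R(-5)) - 80*(-96) = 4/((-3/(-5))) - 80*(-96) = 4/((-3*(-⅕))) + 7680 = 4/(⅗) + 7680 = 4*(5/3) + 7680 = 20/3 + 7680 = 23060/3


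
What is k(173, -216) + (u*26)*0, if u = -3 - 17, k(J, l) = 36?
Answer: 36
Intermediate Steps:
u = -20
k(173, -216) + (u*26)*0 = 36 - 20*26*0 = 36 - 520*0 = 36 + 0 = 36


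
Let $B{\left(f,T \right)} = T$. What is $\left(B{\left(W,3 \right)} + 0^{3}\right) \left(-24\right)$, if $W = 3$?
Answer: $-72$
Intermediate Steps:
$\left(B{\left(W,3 \right)} + 0^{3}\right) \left(-24\right) = \left(3 + 0^{3}\right) \left(-24\right) = \left(3 + 0\right) \left(-24\right) = 3 \left(-24\right) = -72$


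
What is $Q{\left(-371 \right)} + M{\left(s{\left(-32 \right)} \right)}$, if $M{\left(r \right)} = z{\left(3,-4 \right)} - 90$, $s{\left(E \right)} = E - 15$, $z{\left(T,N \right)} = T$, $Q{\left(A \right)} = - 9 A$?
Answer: $3252$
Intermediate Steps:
$s{\left(E \right)} = -15 + E$
$M{\left(r \right)} = -87$ ($M{\left(r \right)} = 3 - 90 = -87$)
$Q{\left(-371 \right)} + M{\left(s{\left(-32 \right)} \right)} = \left(-9\right) \left(-371\right) - 87 = 3339 - 87 = 3252$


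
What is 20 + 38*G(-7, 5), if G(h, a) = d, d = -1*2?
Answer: -56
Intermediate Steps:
d = -2
G(h, a) = -2
20 + 38*G(-7, 5) = 20 + 38*(-2) = 20 - 76 = -56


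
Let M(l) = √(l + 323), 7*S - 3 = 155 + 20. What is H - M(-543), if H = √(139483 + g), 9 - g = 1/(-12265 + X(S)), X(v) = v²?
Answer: √45209863388706441/569301 - 2*I*√55 ≈ 373.49 - 14.832*I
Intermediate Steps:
S = 178/7 (S = 3/7 + (155 + 20)/7 = 3/7 + (⅐)*175 = 3/7 + 25 = 178/7 ≈ 25.429)
M(l) = √(323 + l)
g = 5123758/569301 (g = 9 - 1/(-12265 + (178/7)²) = 9 - 1/(-12265 + 31684/49) = 9 - 1/(-569301/49) = 9 - 1*(-49/569301) = 9 + 49/569301 = 5123758/569301 ≈ 9.0001)
H = √45209863388706441/569301 (H = √(139483 + 5123758/569301) = √(79412935141/569301) = √45209863388706441/569301 ≈ 373.49)
H - M(-543) = √45209863388706441/569301 - √(323 - 543) = √45209863388706441/569301 - √(-220) = √45209863388706441/569301 - 2*I*√55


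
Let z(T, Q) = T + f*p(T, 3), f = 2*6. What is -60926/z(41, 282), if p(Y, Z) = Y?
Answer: -1486/13 ≈ -114.31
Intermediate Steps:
f = 12
z(T, Q) = 13*T (z(T, Q) = T + 12*T = 13*T)
-60926/z(41, 282) = -60926/(13*41) = -60926/533 = -60926*1/533 = -1486/13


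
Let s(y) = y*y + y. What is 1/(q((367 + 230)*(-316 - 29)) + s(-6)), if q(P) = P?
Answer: -1/205935 ≈ -4.8559e-6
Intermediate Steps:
s(y) = y + y² (s(y) = y² + y = y + y²)
1/(q((367 + 230)*(-316 - 29)) + s(-6)) = 1/((367 + 230)*(-316 - 29) - 6*(1 - 6)) = 1/(597*(-345) - 6*(-5)) = 1/(-205965 + 30) = 1/(-205935) = -1/205935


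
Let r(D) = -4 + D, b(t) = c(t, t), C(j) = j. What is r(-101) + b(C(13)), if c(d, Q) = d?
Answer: -92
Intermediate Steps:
b(t) = t
r(-101) + b(C(13)) = (-4 - 101) + 13 = -105 + 13 = -92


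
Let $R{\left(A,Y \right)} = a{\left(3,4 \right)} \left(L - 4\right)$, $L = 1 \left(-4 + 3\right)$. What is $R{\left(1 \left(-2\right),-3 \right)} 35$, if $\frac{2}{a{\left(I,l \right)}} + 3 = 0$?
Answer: $\frac{350}{3} \approx 116.67$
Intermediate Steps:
$a{\left(I,l \right)} = - \frac{2}{3}$ ($a{\left(I,l \right)} = \frac{2}{-3 + 0} = \frac{2}{-3} = 2 \left(- \frac{1}{3}\right) = - \frac{2}{3}$)
$L = -1$ ($L = 1 \left(-1\right) = -1$)
$R{\left(A,Y \right)} = \frac{10}{3}$ ($R{\left(A,Y \right)} = - \frac{2 \left(-1 - 4\right)}{3} = \left(- \frac{2}{3}\right) \left(-5\right) = \frac{10}{3}$)
$R{\left(1 \left(-2\right),-3 \right)} 35 = \frac{10}{3} \cdot 35 = \frac{350}{3}$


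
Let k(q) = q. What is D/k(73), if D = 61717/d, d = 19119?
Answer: 61717/1395687 ≈ 0.044220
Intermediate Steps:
D = 61717/19119 ≈ 3.2280
D/k(73) = (61717/19119)/73 = (61717/19119)*(1/73) = 61717/1395687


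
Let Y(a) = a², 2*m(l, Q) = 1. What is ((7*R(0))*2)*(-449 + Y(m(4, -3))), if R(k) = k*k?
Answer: 0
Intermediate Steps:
m(l, Q) = ½ (m(l, Q) = (½)*1 = ½)
R(k) = k²
((7*R(0))*2)*(-449 + Y(m(4, -3))) = ((7*0²)*2)*(-449 + (½)²) = ((7*0)*2)*(-449 + ¼) = (0*2)*(-1795/4) = 0*(-1795/4) = 0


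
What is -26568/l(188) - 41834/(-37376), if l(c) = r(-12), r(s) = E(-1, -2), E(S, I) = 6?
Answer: -82729547/18688 ≈ -4426.9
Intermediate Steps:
r(s) = 6
l(c) = 6
-26568/l(188) - 41834/(-37376) = -26568/6 - 41834/(-37376) = -26568*⅙ - 41834*(-1/37376) = -4428 + 20917/18688 = -82729547/18688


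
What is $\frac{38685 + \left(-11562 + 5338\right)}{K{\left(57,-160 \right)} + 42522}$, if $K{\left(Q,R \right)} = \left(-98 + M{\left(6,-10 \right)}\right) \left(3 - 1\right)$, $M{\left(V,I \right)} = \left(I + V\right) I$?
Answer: $\frac{2497}{3262} \approx 0.76548$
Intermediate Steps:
$M{\left(V,I \right)} = I \left(I + V\right)$
$K{\left(Q,R \right)} = -116$ ($K{\left(Q,R \right)} = \left(-98 - 10 \left(-10 + 6\right)\right) \left(3 - 1\right) = \left(-98 - -40\right) 2 = \left(-98 + 40\right) 2 = \left(-58\right) 2 = -116$)
$\frac{38685 + \left(-11562 + 5338\right)}{K{\left(57,-160 \right)} + 42522} = \frac{38685 + \left(-11562 + 5338\right)}{-116 + 42522} = \frac{38685 - 6224}{42406} = 32461 \cdot \frac{1}{42406} = \frac{2497}{3262}$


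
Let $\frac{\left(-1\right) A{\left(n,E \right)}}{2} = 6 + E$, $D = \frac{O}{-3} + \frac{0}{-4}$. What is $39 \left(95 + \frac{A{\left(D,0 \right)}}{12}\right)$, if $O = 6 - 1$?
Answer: $3666$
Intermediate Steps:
$O = 5$ ($O = 6 - 1 = 5$)
$D = - \frac{5}{3}$ ($D = \frac{5}{-3} + \frac{0}{-4} = 5 \left(- \frac{1}{3}\right) + 0 \left(- \frac{1}{4}\right) = - \frac{5}{3} + 0 = - \frac{5}{3} \approx -1.6667$)
$A{\left(n,E \right)} = -12 - 2 E$ ($A{\left(n,E \right)} = - 2 \left(6 + E\right) = -12 - 2 E$)
$39 \left(95 + \frac{A{\left(D,0 \right)}}{12}\right) = 39 \left(95 + \frac{-12 - 0}{12}\right) = 39 \left(95 + \left(-12 + 0\right) \frac{1}{12}\right) = 39 \left(95 - 1\right) = 39 \cdot 94 = 3666$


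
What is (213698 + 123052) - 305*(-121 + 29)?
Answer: 364810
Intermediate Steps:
(213698 + 123052) - 305*(-121 + 29) = 336750 - 305*(-92) = 336750 - 1*(-28060) = 336750 + 28060 = 364810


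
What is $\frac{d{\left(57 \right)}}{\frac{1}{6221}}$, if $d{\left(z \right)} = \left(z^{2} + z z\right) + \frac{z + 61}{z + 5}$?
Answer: $\frac{1253512837}{31} \approx 4.0436 \cdot 10^{7}$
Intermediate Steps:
$d{\left(z \right)} = 2 z^{2} + \frac{61 + z}{5 + z}$ ($d{\left(z \right)} = \left(z^{2} + z^{2}\right) + \frac{61 + z}{5 + z} = 2 z^{2} + \frac{61 + z}{5 + z}$)
$\frac{d{\left(57 \right)}}{\frac{1}{6221}} = \frac{\frac{1}{5 + 57} \left(61 + 57 + 2 \cdot 57^{3} + 10 \cdot 57^{2}\right)}{\frac{1}{6221}} = \frac{61 + 57 + 2 \cdot 185193 + 10 \cdot 3249}{62} \frac{1}{\frac{1}{6221}} = \frac{61 + 57 + 370386 + 32490}{62} \cdot 6221 = \frac{1}{62} \cdot 402994 \cdot 6221 = \frac{201497}{31} \cdot 6221 = \frac{1253512837}{31}$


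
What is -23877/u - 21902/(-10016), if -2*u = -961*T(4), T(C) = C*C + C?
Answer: -7168453/24063440 ≈ -0.29790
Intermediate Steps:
T(C) = C + C**2 (T(C) = C**2 + C = C + C**2)
u = 9610 (u = -(-961)*4*(1 + 4)/2 = -(-961)*4*5/2 = -(-961)*20/2 = -1/2*(-19220) = 9610)
-23877/u - 21902/(-10016) = -23877/9610 - 21902/(-10016) = -23877*1/9610 - 21902*(-1/10016) = -23877/9610 + 10951/5008 = -7168453/24063440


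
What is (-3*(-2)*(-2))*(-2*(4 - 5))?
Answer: -24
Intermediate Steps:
(-3*(-2)*(-2))*(-2*(4 - 5)) = (6*(-2))*(-2*(-1)) = -12*2 = -24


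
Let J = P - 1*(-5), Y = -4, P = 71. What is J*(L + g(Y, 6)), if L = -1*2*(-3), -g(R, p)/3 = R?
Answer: 1368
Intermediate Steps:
g(R, p) = -3*R
J = 76 (J = 71 - 1*(-5) = 71 + 5 = 76)
L = 6 (L = -2*(-3) = 6)
J*(L + g(Y, 6)) = 76*(6 - 3*(-4)) = 76*(6 + 12) = 76*18 = 1368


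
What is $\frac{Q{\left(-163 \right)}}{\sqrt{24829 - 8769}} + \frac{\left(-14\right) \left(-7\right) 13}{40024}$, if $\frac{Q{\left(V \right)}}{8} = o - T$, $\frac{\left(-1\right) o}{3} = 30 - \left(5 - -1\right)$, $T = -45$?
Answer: $\frac{637}{20012} - \frac{108 \sqrt{4015}}{4015} \approx -1.6726$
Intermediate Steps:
$o = -72$ ($o = - 3 \left(30 - \left(5 - -1\right)\right) = - 3 \left(30 - \left(5 + 1\right)\right) = - 3 \left(30 - 6\right) = \left(-3\right) 24 = -72$)
$Q{\left(V \right)} = -216$ ($Q{\left(V \right)} = 8 \left(-72 - -45\right) = 8 \left(-72 + 45\right) = 8 \left(-27\right) = -216$)
$\frac{Q{\left(-163 \right)}}{\sqrt{24829 - 8769}} + \frac{\left(-14\right) \left(-7\right) 13}{40024} = - \frac{216}{\sqrt{24829 - 8769}} + \frac{\left(-14\right) \left(-7\right) 13}{40024} = - \frac{216}{\sqrt{16060}} + 98 \cdot 13 \cdot \frac{1}{40024} = - \frac{216}{2 \sqrt{4015}} + 1274 \cdot \frac{1}{40024} = - 216 \frac{\sqrt{4015}}{8030} + \frac{637}{20012} = - \frac{108 \sqrt{4015}}{4015} + \frac{637}{20012} = \frac{637}{20012} - \frac{108 \sqrt{4015}}{4015}$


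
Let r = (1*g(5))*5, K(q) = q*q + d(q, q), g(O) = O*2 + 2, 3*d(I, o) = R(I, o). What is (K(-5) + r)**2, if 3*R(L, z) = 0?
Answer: 7225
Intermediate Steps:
R(L, z) = 0 (R(L, z) = (1/3)*0 = 0)
d(I, o) = 0 (d(I, o) = (1/3)*0 = 0)
g(O) = 2 + 2*O (g(O) = 2*O + 2 = 2 + 2*O)
K(q) = q**2 (K(q) = q*q + 0 = q**2 + 0 = q**2)
r = 60 (r = (1*(2 + 2*5))*5 = (1*(2 + 10))*5 = (1*12)*5 = 12*5 = 60)
(K(-5) + r)**2 = ((-5)**2 + 60)**2 = (25 + 60)**2 = 85**2 = 7225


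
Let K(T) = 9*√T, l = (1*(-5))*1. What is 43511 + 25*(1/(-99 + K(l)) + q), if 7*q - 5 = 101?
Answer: 49770499/1134 - 25*I*√5/1134 ≈ 43889.0 - 0.049296*I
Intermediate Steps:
q = 106/7 (q = 5/7 + (⅐)*101 = 5/7 + 101/7 = 106/7 ≈ 15.143)
l = -5 (l = -5*1 = -5)
43511 + 25*(1/(-99 + K(l)) + q) = 43511 + 25*(1/(-99 + 9*√(-5)) + 106/7) = 43511 + 25*(1/(-99 + 9*(I*√5)) + 106/7) = 43511 + 25*(1/(-99 + 9*I*√5) + 106/7) = 43511 + 25*(106/7 + 1/(-99 + 9*I*√5)) = 43511 + (2650/7 + 25/(-99 + 9*I*√5)) = 307227/7 + 25/(-99 + 9*I*√5)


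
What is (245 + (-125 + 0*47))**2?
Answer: 14400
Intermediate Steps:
(245 + (-125 + 0*47))**2 = (245 + (-125 + 0))**2 = (245 - 125)**2 = 120**2 = 14400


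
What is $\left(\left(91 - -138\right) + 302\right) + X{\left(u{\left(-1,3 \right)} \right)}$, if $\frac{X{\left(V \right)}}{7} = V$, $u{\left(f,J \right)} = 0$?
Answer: $531$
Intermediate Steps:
$X{\left(V \right)} = 7 V$
$\left(\left(91 - -138\right) + 302\right) + X{\left(u{\left(-1,3 \right)} \right)} = \left(\left(91 - -138\right) + 302\right) + 7 \cdot 0 = \left(\left(91 + 138\right) + 302\right) + 0 = \left(229 + 302\right) + 0 = 531 + 0 = 531$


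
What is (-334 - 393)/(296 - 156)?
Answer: -727/140 ≈ -5.1929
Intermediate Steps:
(-334 - 393)/(296 - 156) = -727/140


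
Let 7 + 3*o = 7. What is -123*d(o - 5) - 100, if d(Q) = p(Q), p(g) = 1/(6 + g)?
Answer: -223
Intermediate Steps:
o = 0 (o = -7/3 + (⅓)*7 = -7/3 + 7/3 = 0)
d(Q) = 1/(6 + Q)
-123*d(o - 5) - 100 = -123/(6 + (0 - 5)) - 100 = -123/(6 - 5) - 100 = -123/1 - 100 = -123*1 - 100 = -123 - 100 = -223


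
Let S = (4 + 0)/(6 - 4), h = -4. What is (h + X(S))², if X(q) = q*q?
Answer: 0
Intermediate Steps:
S = 2 (S = 4/2 = 4*(½) = 2)
X(q) = q²
(h + X(S))² = (-4 + 2²)² = (-4 + 4)² = 0² = 0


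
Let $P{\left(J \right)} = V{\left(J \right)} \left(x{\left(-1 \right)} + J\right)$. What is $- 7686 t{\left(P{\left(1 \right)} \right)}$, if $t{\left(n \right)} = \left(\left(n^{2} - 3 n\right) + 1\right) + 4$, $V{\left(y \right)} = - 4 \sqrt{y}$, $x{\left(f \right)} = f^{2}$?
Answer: $-714798$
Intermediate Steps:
$P{\left(J \right)} = - 4 \sqrt{J} \left(1 + J\right)$ ($P{\left(J \right)} = - 4 \sqrt{J} \left(\left(-1\right)^{2} + J\right) = - 4 \sqrt{J} \left(1 + J\right)$)
$t{\left(n \right)} = 5 + n^{2} - 3 n$ ($t{\left(n \right)} = \left(1 + n^{2} - 3 n\right) + 4 = 5 + n^{2} - 3 n$)
$- 7686 t{\left(P{\left(1 \right)} \right)} = - 7686 \left(5 + \left(4 \sqrt{1} \left(-1 - 1\right)\right)^{2} - 3 \cdot 4 \sqrt{1} \left(-1 - 1\right)\right) = - 7686 \left(5 + \left(4 \cdot 1 \left(-1 - 1\right)\right)^{2} - 3 \cdot 4 \cdot 1 \left(-1 - 1\right)\right) = - 7686 \left(5 + \left(4 \cdot 1 \left(-2\right)\right)^{2} - 3 \cdot 4 \cdot 1 \left(-2\right)\right) = - 7686 \left(5 + \left(-8\right)^{2} - -24\right) = - 7686 \left(5 + 64 + 24\right) = \left(-7686\right) 93 = -714798$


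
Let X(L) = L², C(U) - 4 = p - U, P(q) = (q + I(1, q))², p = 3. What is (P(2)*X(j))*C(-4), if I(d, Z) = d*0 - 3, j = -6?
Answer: 396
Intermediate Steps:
I(d, Z) = -3 (I(d, Z) = 0 - 3 = -3)
P(q) = (-3 + q)² (P(q) = (q - 3)² = (-3 + q)²)
C(U) = 7 - U (C(U) = 4 + (3 - U) = 7 - U)
(P(2)*X(j))*C(-4) = ((-3 + 2)²*(-6)²)*(7 - 1*(-4)) = ((-1)²*36)*(7 + 4) = (1*36)*11 = 36*11 = 396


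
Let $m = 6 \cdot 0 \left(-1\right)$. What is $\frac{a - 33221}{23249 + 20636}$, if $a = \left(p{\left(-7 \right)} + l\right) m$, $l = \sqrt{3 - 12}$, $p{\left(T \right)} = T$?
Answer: $- \frac{33221}{43885} \approx -0.757$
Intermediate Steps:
$m = 0$ ($m = 0 \left(-1\right) = 0$)
$l = 3 i$ ($l = \sqrt{-9} = 3 i \approx 3.0 i$)
$a = 0$ ($a = \left(-7 + 3 i\right) 0 = 0$)
$\frac{a - 33221}{23249 + 20636} = \frac{0 - 33221}{23249 + 20636} = - \frac{33221}{43885}$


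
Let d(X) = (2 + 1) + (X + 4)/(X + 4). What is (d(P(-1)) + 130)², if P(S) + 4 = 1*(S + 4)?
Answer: 17956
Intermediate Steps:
P(S) = S (P(S) = -4 + 1*(S + 4) = -4 + 1*(4 + S) = -4 + (4 + S) = S)
d(X) = 4 (d(X) = 3 + (4 + X)/(4 + X) = 3 + 1 = 4)
(d(P(-1)) + 130)² = (4 + 130)² = 134² = 17956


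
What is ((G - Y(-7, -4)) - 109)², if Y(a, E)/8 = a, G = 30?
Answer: 529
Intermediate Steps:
Y(a, E) = 8*a
((G - Y(-7, -4)) - 109)² = ((30 - 8*(-7)) - 109)² = ((30 - 1*(-56)) - 109)² = ((30 + 56) - 109)² = (86 - 109)² = (-23)² = 529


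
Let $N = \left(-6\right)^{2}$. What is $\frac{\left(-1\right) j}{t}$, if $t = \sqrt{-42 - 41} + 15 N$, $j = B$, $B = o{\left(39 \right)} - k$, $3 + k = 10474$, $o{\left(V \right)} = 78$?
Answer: $\frac{5612220}{291683} - \frac{10393 i \sqrt{83}}{291683} \approx 19.241 - 0.32462 i$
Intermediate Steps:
$N = 36$
$k = 10471$ ($k = -3 + 10474 = 10471$)
$B = -10393$ ($B = 78 - 10471 = -10393$)
$j = -10393$
$t = 540 + i \sqrt{83}$ ($t = \sqrt{-42 - 41} + 15 \cdot 36 = \sqrt{-83} + 540 = i \sqrt{83} + 540 = 540 + i \sqrt{83} \approx 540.0 + 9.1104 i$)
$\frac{\left(-1\right) j}{t} = \frac{\left(-1\right) \left(-10393\right)}{540 + i \sqrt{83}} = \frac{10393}{540 + i \sqrt{83}}$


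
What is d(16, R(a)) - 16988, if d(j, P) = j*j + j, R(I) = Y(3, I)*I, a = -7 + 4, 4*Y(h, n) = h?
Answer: -16716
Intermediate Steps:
Y(h, n) = h/4
a = -3
R(I) = 3*I/4 (R(I) = ((1/4)*3)*I = 3*I/4)
d(j, P) = j + j**2 (d(j, P) = j**2 + j = j + j**2)
d(16, R(a)) - 16988 = 16*(1 + 16) - 16988 = 16*17 - 16988 = 272 - 16988 = -16716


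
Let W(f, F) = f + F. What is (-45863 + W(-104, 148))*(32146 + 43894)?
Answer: -3484076760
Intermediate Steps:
W(f, F) = F + f
(-45863 + W(-104, 148))*(32146 + 43894) = (-45863 + (148 - 104))*(32146 + 43894) = (-45863 + 44)*76040 = -45819*76040 = -3484076760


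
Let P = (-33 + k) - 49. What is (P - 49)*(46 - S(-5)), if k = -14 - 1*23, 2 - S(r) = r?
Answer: -6552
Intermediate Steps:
S(r) = 2 - r
k = -37 (k = -14 - 23 = -37)
P = -119 (P = (-33 - 37) - 49 = -70 - 49 = -119)
(P - 49)*(46 - S(-5)) = (-119 - 49)*(46 - (2 - 1*(-5))) = -168*(46 - (2 + 5)) = -168*(46 - 1*7) = -168*(46 - 7) = -168*39 = -6552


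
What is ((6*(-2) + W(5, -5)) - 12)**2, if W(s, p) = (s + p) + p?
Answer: 841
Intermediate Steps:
W(s, p) = s + 2*p (W(s, p) = (p + s) + p = s + 2*p)
((6*(-2) + W(5, -5)) - 12)**2 = ((6*(-2) + (5 + 2*(-5))) - 12)**2 = ((-12 + (5 - 10)) - 12)**2 = ((-12 - 5) - 12)**2 = (-17 - 12)**2 = (-29)**2 = 841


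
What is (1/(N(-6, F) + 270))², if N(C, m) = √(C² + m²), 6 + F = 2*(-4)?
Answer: 18283/1320159556 - 135*√58/660079778 ≈ 1.2291e-5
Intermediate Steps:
F = -14 (F = -6 + 2*(-4) = -6 - 8 = -14)
(1/(N(-6, F) + 270))² = (1/(√((-6)² + (-14)²) + 270))² = (1/(√(36 + 196) + 270))² = (1/(√232 + 270))² = (1/(2*√58 + 270))² = (1/(270 + 2*√58))² = (270 + 2*√58)⁻²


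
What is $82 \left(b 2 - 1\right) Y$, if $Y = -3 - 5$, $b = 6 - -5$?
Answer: $-13776$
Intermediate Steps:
$b = 11$ ($b = 6 + 5 = 11$)
$Y = -8$ ($Y = -3 - 5 = -8$)
$82 \left(b 2 - 1\right) Y = 82 \left(11 \cdot 2 - 1\right) \left(-8\right) = 82 \left(22 - 1\right) \left(-8\right) = 82 \cdot 21 \left(-8\right) = 1722 \left(-8\right) = -13776$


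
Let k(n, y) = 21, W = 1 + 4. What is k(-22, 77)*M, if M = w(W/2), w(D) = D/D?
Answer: 21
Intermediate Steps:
W = 5
w(D) = 1
M = 1
k(-22, 77)*M = 21*1 = 21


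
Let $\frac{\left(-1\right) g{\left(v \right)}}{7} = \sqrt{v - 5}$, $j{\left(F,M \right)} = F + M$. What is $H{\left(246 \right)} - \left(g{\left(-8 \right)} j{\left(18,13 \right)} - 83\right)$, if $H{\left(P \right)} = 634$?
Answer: $717 + 217 i \sqrt{13} \approx 717.0 + 782.4 i$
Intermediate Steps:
$g{\left(v \right)} = - 7 \sqrt{-5 + v}$ ($g{\left(v \right)} = - 7 \sqrt{v - 5} = - 7 \sqrt{-5 + v}$)
$H{\left(246 \right)} - \left(g{\left(-8 \right)} j{\left(18,13 \right)} - 83\right) = 634 - \left(- 7 \sqrt{-5 - 8} \left(18 + 13\right) - 83\right) = 634 - \left(- 7 \sqrt{-13} \cdot 31 - 83\right) = 634 - \left(- 7 i \sqrt{13} \cdot 31 - 83\right) = 634 - \left(- 217 i \sqrt{13} - 83\right) = 634 - \left(-83 - 217 i \sqrt{13}\right) = 634 + \left(83 + 217 i \sqrt{13}\right) = 717 + 217 i \sqrt{13}$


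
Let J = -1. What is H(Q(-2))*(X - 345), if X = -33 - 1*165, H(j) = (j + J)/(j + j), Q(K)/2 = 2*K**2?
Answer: -8145/32 ≈ -254.53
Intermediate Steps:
Q(K) = 4*K**2 (Q(K) = 2*(2*K**2) = 4*K**2)
H(j) = (-1 + j)/(2*j) (H(j) = (j - 1)/(j + j) = (-1 + j)/((2*j)) = (-1 + j)*(1/(2*j)) = (-1 + j)/(2*j))
X = -198 (X = -33 - 165 = -198)
H(Q(-2))*(X - 345) = ((-1 + 4*(-2)**2)/(2*((4*(-2)**2))))*(-198 - 345) = ((-1 + 4*4)/(2*((4*4))))*(-543) = ((1/2)*(-1 + 16)/16)*(-543) = ((1/2)*(1/16)*15)*(-543) = (15/32)*(-543) = -8145/32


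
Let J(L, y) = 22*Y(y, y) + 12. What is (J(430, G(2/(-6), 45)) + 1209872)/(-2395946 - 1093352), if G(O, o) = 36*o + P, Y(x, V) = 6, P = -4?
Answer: -605008/1744649 ≈ -0.34678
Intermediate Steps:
G(O, o) = -4 + 36*o (G(O, o) = 36*o - 4 = -4 + 36*o)
J(L, y) = 144 (J(L, y) = 22*6 + 12 = 132 + 12 = 144)
(J(430, G(2/(-6), 45)) + 1209872)/(-2395946 - 1093352) = (144 + 1209872)/(-2395946 - 1093352) = 1210016/(-3489298) = 1210016*(-1/3489298) = -605008/1744649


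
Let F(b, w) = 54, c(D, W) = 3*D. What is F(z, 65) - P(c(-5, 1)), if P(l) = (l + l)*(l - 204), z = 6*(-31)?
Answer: -6516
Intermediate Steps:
z = -186
P(l) = 2*l*(-204 + l) (P(l) = (2*l)*(-204 + l) = 2*l*(-204 + l))
F(z, 65) - P(c(-5, 1)) = 54 - 2*3*(-5)*(-204 + 3*(-5)) = 54 - 2*(-15)*(-204 - 15) = 54 - 2*(-15)*(-219) = 54 - 1*6570 = 54 - 6570 = -6516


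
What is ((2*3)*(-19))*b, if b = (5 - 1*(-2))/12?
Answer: -133/2 ≈ -66.500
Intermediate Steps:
b = 7/12 (b = (5 + 2)*(1/12) = 7*(1/12) = 7/12 ≈ 0.58333)
((2*3)*(-19))*b = ((2*3)*(-19))*(7/12) = (6*(-19))*(7/12) = -114*7/12 = -133/2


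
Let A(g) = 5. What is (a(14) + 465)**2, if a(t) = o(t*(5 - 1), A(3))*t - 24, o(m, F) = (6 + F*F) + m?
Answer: 2752281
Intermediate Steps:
o(m, F) = 6 + m + F**2 (o(m, F) = (6 + F**2) + m = 6 + m + F**2)
a(t) = -24 + t*(31 + 4*t) (a(t) = (6 + t*(5 - 1) + 5**2)*t - 24 = (6 + t*4 + 25)*t - 24 = (6 + 4*t + 25)*t - 24 = (31 + 4*t)*t - 24 = t*(31 + 4*t) - 24 = -24 + t*(31 + 4*t))
(a(14) + 465)**2 = ((-24 + 14*(31 + 4*14)) + 465)**2 = ((-24 + 14*(31 + 56)) + 465)**2 = ((-24 + 14*87) + 465)**2 = ((-24 + 1218) + 465)**2 = (1194 + 465)**2 = 1659**2 = 2752281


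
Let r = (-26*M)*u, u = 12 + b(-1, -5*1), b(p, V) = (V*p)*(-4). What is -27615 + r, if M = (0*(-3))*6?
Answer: -27615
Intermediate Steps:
M = 0 (M = 0*6 = 0)
b(p, V) = -4*V*p
u = -8 (u = 12 - 4*(-5*1)*(-1) = 12 - 4*(-5)*(-1) = 12 - 20 = -8)
r = 0 (r = -26*0*(-8) = 0*(-8) = 0)
-27615 + r = -27615 + 0 = -27615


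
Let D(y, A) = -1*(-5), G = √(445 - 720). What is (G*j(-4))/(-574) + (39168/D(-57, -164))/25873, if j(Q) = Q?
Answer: 39168/129365 + 10*I*√11/287 ≈ 0.30277 + 0.11556*I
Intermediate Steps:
G = 5*I*√11 (G = √(-275) = 5*I*√11 ≈ 16.583*I)
D(y, A) = 5
(G*j(-4))/(-574) + (39168/D(-57, -164))/25873 = ((5*I*√11)*(-4))/(-574) + (39168/5)/25873 = -20*I*√11*(-1/574) + (39168*(⅕))*(1/25873) = 10*I*√11/287 + (39168/5)*(1/25873) = 10*I*√11/287 + 39168/129365 = 39168/129365 + 10*I*√11/287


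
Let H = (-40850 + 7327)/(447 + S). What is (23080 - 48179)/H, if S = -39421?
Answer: -978208426/33523 ≈ -29180.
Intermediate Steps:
H = 33523/38974 (H = (-40850 + 7327)/(447 - 39421) = -33523/(-38974) = -33523*(-1/38974) = 33523/38974 ≈ 0.86014)
(23080 - 48179)/H = (23080 - 48179)/(33523/38974) = -25099*38974/33523 = -978208426/33523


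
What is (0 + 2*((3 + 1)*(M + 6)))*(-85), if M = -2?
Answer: -2720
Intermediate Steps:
(0 + 2*((3 + 1)*(M + 6)))*(-85) = (0 + 2*((3 + 1)*(-2 + 6)))*(-85) = (0 + 2*(4*4))*(-85) = (0 + 2*16)*(-85) = (0 + 32)*(-85) = 32*(-85) = -2720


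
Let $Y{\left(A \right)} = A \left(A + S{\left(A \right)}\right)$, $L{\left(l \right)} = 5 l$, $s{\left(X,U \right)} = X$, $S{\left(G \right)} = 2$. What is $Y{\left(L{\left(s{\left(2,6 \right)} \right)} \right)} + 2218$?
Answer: $2338$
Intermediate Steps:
$Y{\left(A \right)} = A \left(2 + A\right)$ ($Y{\left(A \right)} = A \left(A + 2\right) = A \left(2 + A\right)$)
$Y{\left(L{\left(s{\left(2,6 \right)} \right)} \right)} + 2218 = 5 \cdot 2 \left(2 + 5 \cdot 2\right) + 2218 = 10 \left(2 + 10\right) + 2218 = 10 \cdot 12 + 2218 = 120 + 2218 = 2338$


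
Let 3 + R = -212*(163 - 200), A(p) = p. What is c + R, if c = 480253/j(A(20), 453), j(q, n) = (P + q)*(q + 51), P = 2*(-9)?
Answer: 1593675/142 ≈ 11223.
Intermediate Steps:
P = -18
j(q, n) = (-18 + q)*(51 + q) (j(q, n) = (-18 + q)*(q + 51) = (-18 + q)*(51 + q))
R = 7841 (R = -3 - 212*(163 - 200) = -3 - 212*(-37) = -3 + 7844 = 7841)
c = 480253/142 (c = 480253/(-918 + 20**2 + 33*20) = 480253/(-918 + 400 + 660) = 480253/142 ≈ 3382.1)
c + R = 480253/142 + 7841 = 1593675/142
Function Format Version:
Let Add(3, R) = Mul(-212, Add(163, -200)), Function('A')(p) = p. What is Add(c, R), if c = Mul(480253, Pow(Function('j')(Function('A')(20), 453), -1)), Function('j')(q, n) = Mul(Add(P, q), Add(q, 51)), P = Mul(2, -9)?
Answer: Rational(1593675, 142) ≈ 11223.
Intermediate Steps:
P = -18
Function('j')(q, n) = Mul(Add(-18, q), Add(51, q)) (Function('j')(q, n) = Mul(Add(-18, q), Add(q, 51)) = Mul(Add(-18, q), Add(51, q)))
R = 7841 (R = Add(-3, Mul(-212, Add(163, -200))) = Add(-3, Mul(-212, -37)) = Add(-3, 7844) = 7841)
c = Rational(480253, 142) (c = Mul(480253, Pow(Add(-918, Pow(20, 2), Mul(33, 20)), -1)) = Mul(480253, Pow(Add(-918, 400, 660), -1)) = Mul(480253, Pow(142, -1)) = Mul(480253, Rational(1, 142)) = Rational(480253, 142) ≈ 3382.1)
Add(c, R) = Add(Rational(480253, 142), 7841) = Rational(1593675, 142)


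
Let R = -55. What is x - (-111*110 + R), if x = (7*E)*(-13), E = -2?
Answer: 12447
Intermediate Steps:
x = 182 (x = (7*(-2))*(-13) = -14*(-13) = 182)
x - (-111*110 + R) = 182 - (-111*110 - 55) = 182 - (-12210 - 55) = 182 - 1*(-12265) = 182 + 12265 = 12447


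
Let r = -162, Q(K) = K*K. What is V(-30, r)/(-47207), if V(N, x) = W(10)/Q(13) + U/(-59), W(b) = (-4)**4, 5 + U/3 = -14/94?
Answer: -832582/22122946859 ≈ -3.7634e-5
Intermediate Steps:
Q(K) = K**2
U = -726/47 (U = -15 + 3*(-14/94) = -15 + 3*(-14*1/94) = -15 + 3*(-7/47) = -15 - 21/47 = -726/47 ≈ -15.447)
W(b) = 256
V(N, x) = 832582/468637 (V(N, x) = 256/(13**2) - 726/47/(-59) = 256/169 - 726/47*(-1/59) = 256*(1/169) + 726/2773 = 256/169 + 726/2773 = 832582/468637)
V(-30, r)/(-47207) = (832582/468637)/(-47207) = (832582/468637)*(-1/47207) = -832582/22122946859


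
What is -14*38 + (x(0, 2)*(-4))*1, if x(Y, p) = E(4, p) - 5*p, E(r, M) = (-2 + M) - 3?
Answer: -480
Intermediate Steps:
E(r, M) = -5 + M
x(Y, p) = -5 - 4*p (x(Y, p) = (-5 + p) - 5*p = -5 - 4*p)
-14*38 + (x(0, 2)*(-4))*1 = -14*38 + ((-5 - 4*2)*(-4))*1 = -532 + ((-5 - 8)*(-4))*1 = -532 - 13*(-4)*1 = -532 + 52*1 = -532 + 52 = -480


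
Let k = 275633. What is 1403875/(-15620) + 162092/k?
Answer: -6989498197/78279772 ≈ -89.289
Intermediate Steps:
1403875/(-15620) + 162092/k = 1403875/(-15620) + 162092/275633 = 1403875*(-1/15620) + 162092*(1/275633) = -25525/284 + 162092/275633 = -6989498197/78279772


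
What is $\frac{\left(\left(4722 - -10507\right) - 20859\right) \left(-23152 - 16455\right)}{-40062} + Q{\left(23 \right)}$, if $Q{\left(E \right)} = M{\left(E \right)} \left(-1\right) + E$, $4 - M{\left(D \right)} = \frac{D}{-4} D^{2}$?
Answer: $- \frac{688169641}{80124} \approx -8588.8$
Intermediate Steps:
$M{\left(D \right)} = 4 + \frac{D^{3}}{4}$ ($M{\left(D \right)} = 4 - \frac{D}{-4} D^{2} = 4 - D \left(- \frac{1}{4}\right) D^{2} = 4 - - \frac{D}{4} D^{2} = 4 - - \frac{D^{3}}{4} = 4 + \frac{D^{3}}{4}$)
$Q{\left(E \right)} = -4 + E - \frac{E^{3}}{4}$ ($Q{\left(E \right)} = \left(4 + \frac{E^{3}}{4}\right) \left(-1\right) + E = \left(-4 - \frac{E^{3}}{4}\right) + E = -4 + E - \frac{E^{3}}{4}$)
$\frac{\left(\left(4722 - -10507\right) - 20859\right) \left(-23152 - 16455\right)}{-40062} + Q{\left(23 \right)} = \frac{\left(\left(4722 - -10507\right) - 20859\right) \left(-23152 - 16455\right)}{-40062} - \left(-19 + \frac{12167}{4}\right) = \left(\left(4722 + 10507\right) - 20859\right) \left(-39607\right) \left(- \frac{1}{40062}\right) - \frac{12091}{4} = \left(15229 - 20859\right) \left(-39607\right) \left(- \frac{1}{40062}\right) - \frac{12091}{4} = \left(-5630\right) \left(-39607\right) \left(- \frac{1}{40062}\right) - \frac{12091}{4} = 222987410 \left(- \frac{1}{40062}\right) - \frac{12091}{4} = - \frac{111493705}{20031} - \frac{12091}{4} = - \frac{688169641}{80124}$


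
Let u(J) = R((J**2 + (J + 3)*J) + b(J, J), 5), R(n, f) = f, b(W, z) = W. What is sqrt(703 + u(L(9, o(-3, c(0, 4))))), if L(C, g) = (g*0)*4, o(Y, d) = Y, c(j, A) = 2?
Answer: 2*sqrt(177) ≈ 26.608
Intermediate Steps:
L(C, g) = 0 (L(C, g) = 0*4 = 0)
u(J) = 5
sqrt(703 + u(L(9, o(-3, c(0, 4))))) = sqrt(703 + 5) = sqrt(708) = 2*sqrt(177)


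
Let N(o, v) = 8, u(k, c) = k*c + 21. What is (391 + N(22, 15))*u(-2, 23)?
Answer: -9975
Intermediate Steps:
u(k, c) = 21 + c*k (u(k, c) = c*k + 21 = 21 + c*k)
(391 + N(22, 15))*u(-2, 23) = (391 + 8)*(21 + 23*(-2)) = 399*(21 - 46) = 399*(-25) = -9975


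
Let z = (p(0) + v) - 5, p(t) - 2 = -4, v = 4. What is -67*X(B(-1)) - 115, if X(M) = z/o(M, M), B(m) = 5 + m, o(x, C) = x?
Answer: -259/4 ≈ -64.750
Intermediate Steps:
p(t) = -2 (p(t) = 2 - 4 = -2)
z = -3 (z = (-2 + 4) - 5 = 2 - 5 = -3)
X(M) = -3/M
-67*X(B(-1)) - 115 = -(-201)/(5 - 1) - 115 = -(-201)/4 - 115 = -67*(-3/4) - 115 = 201/4 - 115 = -259/4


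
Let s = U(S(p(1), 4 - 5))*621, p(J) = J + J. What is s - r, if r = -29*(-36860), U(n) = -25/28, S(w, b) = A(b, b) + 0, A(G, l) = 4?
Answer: -29945845/28 ≈ -1.0695e+6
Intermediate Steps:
p(J) = 2*J
S(w, b) = 4 (S(w, b) = 4 + 0 = 4)
U(n) = -25/28 (U(n) = -25*1/28 = -25/28)
r = 1068940
s = -15525/28 (s = -25/28*621 = -15525/28 ≈ -554.46)
s - r = -15525/28 - 1*1068940 = -15525/28 - 1068940 = -29945845/28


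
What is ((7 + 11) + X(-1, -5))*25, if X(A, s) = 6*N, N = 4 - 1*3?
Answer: 600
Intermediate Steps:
N = 1 (N = 4 - 3 = 1)
X(A, s) = 6 (X(A, s) = 6*1 = 6)
((7 + 11) + X(-1, -5))*25 = ((7 + 11) + 6)*25 = (18 + 6)*25 = 24*25 = 600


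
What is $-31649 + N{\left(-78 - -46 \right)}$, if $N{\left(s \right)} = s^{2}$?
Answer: $-30625$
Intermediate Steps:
$-31649 + N{\left(-78 - -46 \right)} = -31649 + \left(-78 - -46\right)^{2} = -31649 + \left(-78 + 46\right)^{2} = -31649 + \left(-32\right)^{2} = -31649 + 1024 = -30625$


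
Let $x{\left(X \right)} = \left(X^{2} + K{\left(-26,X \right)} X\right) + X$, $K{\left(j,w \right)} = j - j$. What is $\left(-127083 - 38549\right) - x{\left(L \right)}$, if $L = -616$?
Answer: $-544472$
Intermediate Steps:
$K{\left(j,w \right)} = 0$
$x{\left(X \right)} = X + X^{2}$ ($x{\left(X \right)} = \left(X^{2} + 0 X\right) + X = \left(X^{2} + 0\right) + X = X^{2} + X = X + X^{2}$)
$\left(-127083 - 38549\right) - x{\left(L \right)} = \left(-127083 - 38549\right) - - 616 \left(1 - 616\right) = -165632 - \left(-616\right) \left(-615\right) = -165632 - 378840 = -544472$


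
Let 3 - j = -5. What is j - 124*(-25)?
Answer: 3108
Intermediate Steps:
j = 8 (j = 3 - 1*(-5) = 3 + 5 = 8)
j - 124*(-25) = 8 - 124*(-25) = 8 + 3100 = 3108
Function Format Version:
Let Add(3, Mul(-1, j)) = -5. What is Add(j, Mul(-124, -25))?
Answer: 3108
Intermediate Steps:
j = 8 (j = Add(3, Mul(-1, -5)) = Add(3, 5) = 8)
Add(j, Mul(-124, -25)) = Add(8, Mul(-124, -25)) = Add(8, 3100) = 3108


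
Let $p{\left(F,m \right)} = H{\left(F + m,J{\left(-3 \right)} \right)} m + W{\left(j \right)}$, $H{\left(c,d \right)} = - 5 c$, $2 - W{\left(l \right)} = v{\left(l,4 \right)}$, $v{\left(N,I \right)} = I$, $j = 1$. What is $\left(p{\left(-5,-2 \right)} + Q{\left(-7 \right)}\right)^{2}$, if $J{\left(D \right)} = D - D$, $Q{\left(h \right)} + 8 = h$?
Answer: $7569$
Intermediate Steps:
$Q{\left(h \right)} = -8 + h$
$J{\left(D \right)} = 0$
$W{\left(l \right)} = -2$ ($W{\left(l \right)} = 2 - 4 = -2$)
$p{\left(F,m \right)} = -2 + m \left(- 5 F - 5 m\right)$ ($p{\left(F,m \right)} = - 5 \left(F + m\right) m - 2 = \left(- 5 F - 5 m\right) m - 2 = m \left(- 5 F - 5 m\right) - 2 = -2 + m \left(- 5 F - 5 m\right)$)
$\left(p{\left(-5,-2 \right)} + Q{\left(-7 \right)}\right)^{2} = \left(\left(-2 - - 10 \left(-5 - 2\right)\right) - 15\right)^{2} = \left(\left(-2 - \left(-10\right) \left(-7\right)\right) - 15\right)^{2} = \left(\left(-2 - 70\right) - 15\right)^{2} = \left(-72 - 15\right)^{2} = \left(-87\right)^{2} = 7569$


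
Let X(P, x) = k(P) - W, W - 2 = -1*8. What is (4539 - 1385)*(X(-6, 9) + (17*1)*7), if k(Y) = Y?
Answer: 375326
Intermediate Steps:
W = -6 (W = 2 - 1*8 = 2 - 8 = -6)
X(P, x) = 6 + P (X(P, x) = P - 1*(-6) = P + 6 = 6 + P)
(4539 - 1385)*(X(-6, 9) + (17*1)*7) = (4539 - 1385)*((6 - 6) + (17*1)*7) = 3154*(0 + 17*7) = 3154*(0 + 119) = 3154*119 = 375326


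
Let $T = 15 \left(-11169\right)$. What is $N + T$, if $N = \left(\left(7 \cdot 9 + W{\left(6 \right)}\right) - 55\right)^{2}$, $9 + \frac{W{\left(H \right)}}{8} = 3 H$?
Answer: $-161135$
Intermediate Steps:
$W{\left(H \right)} = -72 + 24 H$ ($W{\left(H \right)} = -72 + 8 \cdot 3 H = -72 + 24 H$)
$T = -167535$
$N = 6400$ ($N = \left(\left(7 \cdot 9 + \left(-72 + 24 \cdot 6\right)\right) - 55\right)^{2} = \left(\left(63 + \left(-72 + 144\right)\right) - 55\right)^{2} = \left(\left(63 + 72\right) - 55\right)^{2} = \left(135 - 55\right)^{2} = 80^{2} = 6400$)
$N + T = 6400 - 167535 = -161135$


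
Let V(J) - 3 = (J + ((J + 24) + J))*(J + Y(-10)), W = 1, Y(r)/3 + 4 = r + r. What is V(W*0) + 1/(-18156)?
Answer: -31319101/18156 ≈ -1725.0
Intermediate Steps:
Y(r) = -12 + 6*r (Y(r) = -12 + 3*(r + r) = -12 + 3*(2*r) = -12 + 6*r)
V(J) = 3 + (-72 + J)*(24 + 3*J) (V(J) = 3 + (J + ((J + 24) + J))*(J + (-12 + 6*(-10))) = 3 + (J + ((24 + J) + J))*(J + (-12 - 60)) = 3 + (J + (24 + 2*J))*(J - 72) = 3 + (24 + 3*J)*(-72 + J) = 3 + (-72 + J)*(24 + 3*J))
V(W*0) + 1/(-18156) = (-1725 - 192*0 + 3*(1*0)**2) + 1/(-18156) = (-1725 - 192*0 + 3*0**2) - 1/18156 = (-1725 + 0 + 3*0) - 1/18156 = (-1725 + 0 + 0) - 1/18156 = -1725 - 1/18156 = -31319101/18156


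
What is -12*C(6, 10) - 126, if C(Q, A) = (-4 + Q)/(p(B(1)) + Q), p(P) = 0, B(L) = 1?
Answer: -130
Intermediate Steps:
C(Q, A) = (-4 + Q)/Q (C(Q, A) = (-4 + Q)/(0 + Q) = (-4 + Q)/Q)
-12*C(6, 10) - 126 = -12*(-4 + 6)/6 - 126 = -2*2 - 126 = -12*⅓ - 126 = -4 - 126 = -130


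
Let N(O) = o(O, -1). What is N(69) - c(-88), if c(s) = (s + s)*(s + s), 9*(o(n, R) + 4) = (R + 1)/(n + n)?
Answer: -30980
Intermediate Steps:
o(n, R) = -4 + (1 + R)/(18*n) (o(n, R) = -4 + ((R + 1)/(n + n))/9 = -4 + ((1 + R)/((2*n)))/9 = -4 + ((1 + R)*(1/(2*n)))/9 = -4 + ((1 + R)/(2*n))/9 = -4 + (1 + R)/(18*n))
N(O) = -4 (N(O) = (1 - 1 - 72*O)/(18*O) = (-72*O)/(18*O) = -4)
c(s) = 4*s**2 (c(s) = (2*s)*(2*s) = 4*s**2)
N(69) - c(-88) = -4 - 4*(-88)**2 = -4 - 4*7744 = -4 - 1*30976 = -4 - 30976 = -30980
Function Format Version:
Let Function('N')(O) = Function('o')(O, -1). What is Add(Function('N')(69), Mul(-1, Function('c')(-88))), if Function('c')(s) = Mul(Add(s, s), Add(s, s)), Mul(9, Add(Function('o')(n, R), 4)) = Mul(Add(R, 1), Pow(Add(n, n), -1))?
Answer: -30980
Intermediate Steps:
Function('o')(n, R) = Add(-4, Mul(Rational(1, 18), Pow(n, -1), Add(1, R))) (Function('o')(n, R) = Add(-4, Mul(Rational(1, 9), Mul(Add(R, 1), Pow(Add(n, n), -1)))) = Add(-4, Mul(Rational(1, 9), Mul(Add(1, R), Pow(Mul(2, n), -1)))) = Add(-4, Mul(Rational(1, 9), Mul(Add(1, R), Mul(Rational(1, 2), Pow(n, -1))))) = Add(-4, Mul(Rational(1, 9), Mul(Rational(1, 2), Pow(n, -1), Add(1, R)))) = Add(-4, Mul(Rational(1, 18), Pow(n, -1), Add(1, R))))
Function('N')(O) = -4 (Function('N')(O) = Mul(Rational(1, 18), Pow(O, -1), Add(1, -1, Mul(-72, O))) = Mul(Rational(1, 18), Pow(O, -1), Mul(-72, O)) = -4)
Function('c')(s) = Mul(4, Pow(s, 2)) (Function('c')(s) = Mul(Mul(2, s), Mul(2, s)) = Mul(4, Pow(s, 2)))
Add(Function('N')(69), Mul(-1, Function('c')(-88))) = Add(-4, Mul(-1, Mul(4, Pow(-88, 2)))) = Add(-4, Mul(-1, Mul(4, 7744))) = Add(-4, Mul(-1, 30976)) = Add(-4, -30976) = -30980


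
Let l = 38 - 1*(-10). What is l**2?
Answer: 2304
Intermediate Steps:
l = 48 (l = 38 + 10 = 48)
l**2 = 48**2 = 2304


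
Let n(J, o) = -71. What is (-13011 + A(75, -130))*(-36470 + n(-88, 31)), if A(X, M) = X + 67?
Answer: 470246129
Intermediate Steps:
A(X, M) = 67 + X
(-13011 + A(75, -130))*(-36470 + n(-88, 31)) = (-13011 + (67 + 75))*(-36470 - 71) = (-13011 + 142)*(-36541) = -12869*(-36541) = 470246129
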